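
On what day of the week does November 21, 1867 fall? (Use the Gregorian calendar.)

Doomsday rule: the anchor day for the 1800s is Friday. For year 67: 67÷12 = 5 r 7, and 7÷4 = 1, so 5+7+1 = 13.
Friday + 13 ≡ Thursday — that's 1867's doomsday.
In November the doomsday date is Nov 7.
Nov 21 is 14 days after Nov 7; 14 mod 7 = 0, so Thursday + 0 = Thursday.

Thursday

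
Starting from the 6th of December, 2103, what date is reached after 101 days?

Dec has 31 days: +26 → Jan 1, 2104 (75 left).
Jan has 31 days: +31 → Feb 1, 2104 (44 left).
Feb has 29 days: +29 → Mar 1, 2104 (15 left).
+15 → Mar 16, 2104.

March 16, 2104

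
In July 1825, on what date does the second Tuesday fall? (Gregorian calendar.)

July 12, 1825

July 1, 1825 is a Friday.
The first Tuesday is therefore July 5 (4 days later).
The second Tuesday is 5 + 1×7 = July 12.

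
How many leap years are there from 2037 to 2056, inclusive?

Multiples of 4 in [2037,2056]: 5.
Of those, multiples of 100: 0 (not leap unless ÷400).
Multiples of 400: 0.
Leap years = 5 − 0 + 0 = 5.

5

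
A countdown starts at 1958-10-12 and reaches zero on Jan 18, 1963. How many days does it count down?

Oct 12, 1958 → Oct 12, 1959: 365 days.
Oct 12, 1959 → Oct 12, 1960: 366 days (Feb 29, 1960 is in that span).
Oct 12, 1960 → Oct 12, 1961: 365 days.
Oct 12, 1961 → Oct 12, 1962: 365 days.
Oct 12, 1962 → Nov 12, 1962: 31 days (October has 31).
Nov 12, 1962 → Dec 12, 1962: 30 days (November has 30).
Dec 12, 1962 → Jan 12, 1963: 31 days (December has 31).
Jan 12, 1963 → Jan 18, 1963: 6 days.
Total: 1559 days.

1559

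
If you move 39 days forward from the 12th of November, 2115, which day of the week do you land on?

Saturday

First find the weekday of Nov 12, 2115. Doomsday rule: the anchor day for the 2100s is Sunday. For year 15: 15÷12 = 1 r 3, and 3÷4 = 0, so 1+3+0 = 4.
Sunday + 4 ≡ Thursday — that's 2115's doomsday.
In November the doomsday date is Nov 7.
Nov 12 is 5 days after Nov 7; 5 mod 7 = 5, so Thursday + 5 = Tuesday.
39 mod 7 = 4, so 39 days after a Tuesday is Tuesday + 4 = Saturday.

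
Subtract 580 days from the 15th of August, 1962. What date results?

−365 (one year) → Aug 15, 1961 (215 left).
−15 → Jul 31, 1961 (end of Jul, 31 days; 200 left).
−31 → Jun 30, 1961 (end of Jun, 30 days; 169 left).
−30 → May 31, 1961 (end of May, 31 days; 139 left).
−31 → Apr 30, 1961 (end of Apr, 30 days; 108 left).
−30 → Mar 31, 1961 (end of Mar, 31 days; 78 left).
−31 → Feb 28, 1961 (end of Feb, 28 days; 47 left).
−28 → Jan 31, 1961 (end of Jan, 31 days; 19 left).
−19 → Jan 12, 1961.

January 12, 1961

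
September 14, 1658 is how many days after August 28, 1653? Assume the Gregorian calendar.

Aug 28, 1653 → Aug 28, 1654: 365 days.
Aug 28, 1654 → Aug 28, 1655: 365 days.
Aug 28, 1655 → Aug 28, 1656: 366 days (Feb 29, 1656 is in that span).
Aug 28, 1656 → Aug 28, 1657: 365 days.
Aug 28, 1657 → Sep 28, 1657: 31 days (August has 31).
Sep 28, 1657 → Oct 28, 1657: 30 days (September has 30).
Oct 28, 1657 → Nov 28, 1657: 31 days (October has 31).
Nov 28, 1657 → Dec 28, 1657: 30 days (November has 30).
Dec 28, 1657 → Jan 28, 1658: 31 days (December has 31).
Jan 28, 1658 → Feb 28, 1658: 31 days (January has 31).
Feb 28, 1658 → Mar 28, 1658: 28 days (February has 28).
Mar 28, 1658 → Apr 28, 1658: 31 days (March has 31).
Apr 28, 1658 → May 28, 1658: 30 days (April has 30).
May 28, 1658 → Jun 28, 1658: 31 days (May has 31).
Jun 28, 1658 → Jul 28, 1658: 30 days (June has 30).
Jul 28, 1658 → Aug 28, 1658: 31 days (July has 31).
Aug 28, 1658 → Sep 14, 1658: 17 days.
Total: 1843 days.

1843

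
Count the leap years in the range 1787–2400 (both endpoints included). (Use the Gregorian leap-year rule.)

149

Multiples of 4 in [1787,2400]: 154.
Of those, multiples of 100: 7 (not leap unless ÷400).
Multiples of 400: 2.
Leap years = 154 − 7 + 2 = 149.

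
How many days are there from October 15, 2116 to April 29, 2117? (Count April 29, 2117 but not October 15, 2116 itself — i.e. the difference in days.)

Oct 15, 2116 → Nov 15, 2116: 31 days (October has 31).
Nov 15, 2116 → Dec 15, 2116: 30 days (November has 30).
Dec 15, 2116 → Jan 15, 2117: 31 days (December has 31).
Jan 15, 2117 → Feb 15, 2117: 31 days (January has 31).
Feb 15, 2117 → Mar 15, 2117: 28 days (February has 28).
Mar 15, 2117 → Apr 15, 2117: 31 days (March has 31).
Apr 15, 2117 → Apr 29, 2117: 14 days.
Total: 196 days.

196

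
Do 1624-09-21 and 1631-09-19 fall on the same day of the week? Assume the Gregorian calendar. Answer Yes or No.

From Sep 21, 1624 to Sep 19, 1631 is 2554 days.
2554 mod 7 = 6, so they are different weekdays.
(Sep 21, 1624 is a Saturday; Sep 19, 1631 is a Friday.)

No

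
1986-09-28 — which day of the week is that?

Sunday

Doomsday rule: the anchor day for the 1900s is Wednesday. For year 86: 86÷12 = 7 r 2, and 2÷4 = 0, so 7+2+0 = 9.
Wednesday + 9 ≡ Friday — that's 1986's doomsday.
In September the doomsday date is Sep 5.
Sep 28 is 23 days after Sep 5; 23 mod 7 = 2, so Friday + 2 = Sunday.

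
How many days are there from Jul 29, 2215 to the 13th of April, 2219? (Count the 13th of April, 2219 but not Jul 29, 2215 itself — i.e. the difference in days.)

Jul 29, 2215 → Jul 29, 2216: 366 days (Feb 29, 2216 is in that span).
Jul 29, 2216 → Jul 29, 2217: 365 days.
Jul 29, 2217 → Jul 29, 2218: 365 days.
Jul 29, 2218 → Aug 29, 2218: 31 days (July has 31).
Aug 29, 2218 → Sep 29, 2218: 31 days (August has 31).
Sep 29, 2218 → Oct 29, 2218: 30 days (September has 30).
Oct 29, 2218 → Nov 29, 2218: 31 days (October has 31).
Nov 29, 2218 → Dec 29, 2218: 30 days (November has 30).
Dec 29, 2218 → Jan 29, 2219: 31 days (December has 31).
Jan 29, 2219 → Feb 28, 2219: 30 days (January has 31).
Feb 28, 2219 → Mar 28, 2219: 28 days (February has 28).
Mar 28, 2219 → Apr 13, 2219: 16 days.
Total: 1354 days.

1354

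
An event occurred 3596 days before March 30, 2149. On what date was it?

May 26, 2139

−365 (one year) → Mar 30, 2148 (3231 left).
−366 (one year; includes Feb 29, 2148) → Mar 30, 2147 (2865 left).
−365 (one year) → Mar 30, 2146 (2500 left).
−365 (one year) → Mar 30, 2145 (2135 left).
−365 (one year) → Mar 30, 2144 (1770 left).
−366 (one year; includes Feb 29, 2144) → Mar 30, 2143 (1404 left).
−365 (one year) → Mar 30, 2142 (1039 left).
−365 (one year) → Mar 30, 2141 (674 left).
−365 (one year) → Mar 30, 2140 (309 left).
−30 → Feb 29, 2140 (end of Feb, 29 days; 279 left).
−29 → Jan 31, 2140 (end of Jan, 31 days; 250 left).
−31 → Dec 31, 2139 (end of Dec, 31 days; 219 left).
−31 → Nov 30, 2139 (end of Nov, 30 days; 188 left).
−30 → Oct 31, 2139 (end of Oct, 31 days; 158 left).
−31 → Sep 30, 2139 (end of Sep, 30 days; 127 left).
−30 → Aug 31, 2139 (end of Aug, 31 days; 97 left).
−31 → Jul 31, 2139 (end of Jul, 31 days; 66 left).
−31 → Jun 30, 2139 (end of Jun, 30 days; 35 left).
−30 → May 31, 2139 (end of May, 31 days; 5 left).
−5 → May 26, 2139.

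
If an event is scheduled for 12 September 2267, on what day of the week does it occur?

Thursday

Doomsday rule: the anchor day for the 2200s is Friday. For year 67: 67÷12 = 5 r 7, and 7÷4 = 1, so 5+7+1 = 13.
Friday + 13 ≡ Thursday — that's 2267's doomsday.
In September the doomsday date is Sep 5.
Sep 12 is 7 days after Sep 5; 7 mod 7 = 0, so Thursday + 0 = Thursday.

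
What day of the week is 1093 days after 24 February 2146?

First find the weekday of Feb 24, 2146. Doomsday rule: the anchor day for the 2100s is Sunday. For year 46: 46÷12 = 3 r 10, and 10÷4 = 2, so 3+10+2 = 15.
Sunday + 15 ≡ Monday — that's 2146's doomsday.
In February the doomsday date is Feb 28 (2146 is not a leap year).
Feb 24 is 4 days before Feb 28; 4 mod 7 = 4, so Monday − 4 = Thursday.
1093 mod 7 = 1, so 1093 days after a Thursday is Thursday + 1 = Friday.

Friday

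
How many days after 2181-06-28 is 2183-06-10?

712

Jun 28, 2181 → Jun 28, 2182: 365 days.
Jun 28, 2182 → Jul 28, 2182: 30 days (June has 30).
Jul 28, 2182 → Aug 28, 2182: 31 days (July has 31).
Aug 28, 2182 → Sep 28, 2182: 31 days (August has 31).
Sep 28, 2182 → Oct 28, 2182: 30 days (September has 30).
Oct 28, 2182 → Nov 28, 2182: 31 days (October has 31).
Nov 28, 2182 → Dec 28, 2182: 30 days (November has 30).
Dec 28, 2182 → Jan 28, 2183: 31 days (December has 31).
Jan 28, 2183 → Feb 28, 2183: 31 days (January has 31).
Feb 28, 2183 → Mar 28, 2183: 28 days (February has 28).
Mar 28, 2183 → Apr 28, 2183: 31 days (March has 31).
Apr 28, 2183 → May 28, 2183: 30 days (April has 30).
May 28, 2183 → Jun 10, 2183: 13 days.
Total: 712 days.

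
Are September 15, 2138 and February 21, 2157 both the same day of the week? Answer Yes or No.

Yes

From Sep 15, 2138 to Feb 21, 2157 is 6734 days.
6734 mod 7 = 0, so they are the same weekday.
(Sep 15, 2138 is a Monday; Feb 21, 2157 is a Monday.)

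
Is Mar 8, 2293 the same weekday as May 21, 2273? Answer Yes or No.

From May 21, 2273 to Mar 8, 2293 is 7231 days.
7231 mod 7 = 0, so they are the same weekday.
(May 21, 2273 is a Wednesday; Mar 8, 2293 is a Wednesday.)

Yes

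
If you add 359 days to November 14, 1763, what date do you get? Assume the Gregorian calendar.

November 7, 1764

Nov has 30 days: +17 → Dec 1, 1763 (342 left).
Dec has 31 days: +31 → Jan 1, 1764 (311 left).
Jan has 31 days: +31 → Feb 1, 1764 (280 left).
Feb has 29 days: +29 → Mar 1, 1764 (251 left).
Mar has 31 days: +31 → Apr 1, 1764 (220 left).
Apr has 30 days: +30 → May 1, 1764 (190 left).
May has 31 days: +31 → Jun 1, 1764 (159 left).
Jun has 30 days: +30 → Jul 1, 1764 (129 left).
Jul has 31 days: +31 → Aug 1, 1764 (98 left).
Aug has 31 days: +31 → Sep 1, 1764 (67 left).
Sep has 30 days: +30 → Oct 1, 1764 (37 left).
Oct has 31 days: +31 → Nov 1, 1764 (6 left).
+6 → Nov 7, 1764.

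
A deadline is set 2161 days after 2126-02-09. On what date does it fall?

January 10, 2132

+365 (one year) → Feb 9, 2127 (1796 left).
+365 (one year) → Feb 9, 2128 (1431 left).
+366 (one year; includes Feb 29, 2128) → Feb 9, 2129 (1065 left).
+365 (one year) → Feb 9, 2130 (700 left).
+365 (one year) → Feb 9, 2131 (335 left).
Feb has 28 days: +20 → Mar 1, 2131 (315 left).
Mar has 31 days: +31 → Apr 1, 2131 (284 left).
Apr has 30 days: +30 → May 1, 2131 (254 left).
May has 31 days: +31 → Jun 1, 2131 (223 left).
Jun has 30 days: +30 → Jul 1, 2131 (193 left).
Jul has 31 days: +31 → Aug 1, 2131 (162 left).
Aug has 31 days: +31 → Sep 1, 2131 (131 left).
Sep has 30 days: +30 → Oct 1, 2131 (101 left).
Oct has 31 days: +31 → Nov 1, 2131 (70 left).
Nov has 30 days: +30 → Dec 1, 2131 (40 left).
Dec has 31 days: +31 → Jan 1, 2132 (9 left).
+9 → Jan 10, 2132.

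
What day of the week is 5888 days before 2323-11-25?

Saturday

Nov 25, 2323 is a Sunday.
5888 mod 7 = 1, so 5888 days before a Sunday is Sunday − 1 = Saturday.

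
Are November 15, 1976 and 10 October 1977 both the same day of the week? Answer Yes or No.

Yes

From Nov 15, 1976 to Oct 10, 1977 is 329 days.
329 mod 7 = 0, so they are the same weekday.
(Nov 15, 1976 is a Monday; Oct 10, 1977 is a Monday.)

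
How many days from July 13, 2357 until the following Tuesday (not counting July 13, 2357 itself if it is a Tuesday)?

3

Jul 13, 2357 is a Saturday.
From Saturday to the next Tuesday is 3 days.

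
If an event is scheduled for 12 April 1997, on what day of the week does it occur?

Saturday

January 1, 1997 is a Wednesday.
Jan 1, 1997 → Feb 1, 1997: 31 days (January has 31).
Feb 1, 1997 → Mar 1, 1997: 28 days (February has 28).
Mar 1, 1997 → Apr 1, 1997: 31 days (March has 31).
Apr 1, 1997 → Apr 12, 1997: 11 days.
Total: 101 days.
101 mod 7 = 3, so Wednesday + 3 = Saturday.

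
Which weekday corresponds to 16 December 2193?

Doomsday rule: the anchor day for the 2100s is Sunday. For year 93: 93÷12 = 7 r 9, and 9÷4 = 2, so 7+9+2 = 18.
Sunday + 18 ≡ Thursday — that's 2193's doomsday.
In December the doomsday date is Dec 12.
Dec 16 is 4 days after Dec 12; 4 mod 7 = 4, so Thursday + 4 = Monday.

Monday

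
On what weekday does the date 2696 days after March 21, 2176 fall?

Friday

First find the weekday of Mar 21, 2176. Doomsday rule: the anchor day for the 2100s is Sunday. For year 76: 76÷12 = 6 r 4, and 4÷4 = 1, so 6+4+1 = 11.
Sunday + 11 ≡ Thursday — that's 2176's doomsday.
In March the doomsday date is Mar 14.
Mar 21 is 7 days after Mar 14; 7 mod 7 = 0, so Thursday + 0 = Thursday.
2696 mod 7 = 1, so 2696 days after a Thursday is Thursday + 1 = Friday.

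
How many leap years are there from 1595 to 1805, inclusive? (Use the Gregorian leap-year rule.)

51

Multiples of 4 in [1595,1805]: 53.
Of those, multiples of 100: 3 (not leap unless ÷400).
Multiples of 400: 1.
Leap years = 53 − 3 + 1 = 51.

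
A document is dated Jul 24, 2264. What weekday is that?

Doomsday rule: the anchor day for the 2200s is Friday. For year 64: 64÷12 = 5 r 4, and 4÷4 = 1, so 5+4+1 = 10.
Friday + 10 ≡ Monday — that's 2264's doomsday.
In July the doomsday date is Jul 11.
Jul 24 is 13 days after Jul 11; 13 mod 7 = 6, so Monday + 6 = Sunday.

Sunday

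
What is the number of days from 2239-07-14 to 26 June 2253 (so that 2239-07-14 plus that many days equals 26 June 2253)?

Jul 14, 2239 → Jul 14, 2240: 366 days (Feb 29, 2240 is in that span).
Jul 14, 2240 → Jul 14, 2241: 365 days.
Jul 14, 2241 → Jul 14, 2242: 365 days.
Jul 14, 2242 → Jul 14, 2243: 365 days.
Jul 14, 2243 → Jul 14, 2244: 366 days (Feb 29, 2244 is in that span).
Jul 14, 2244 → Jul 14, 2245: 365 days.
Jul 14, 2245 → Jul 14, 2246: 365 days.
Jul 14, 2246 → Jul 14, 2247: 365 days.
Jul 14, 2247 → Jul 14, 2248: 366 days (Feb 29, 2248 is in that span).
Jul 14, 2248 → Jul 14, 2249: 365 days.
Jul 14, 2249 → Jul 14, 2250: 365 days.
Jul 14, 2250 → Jul 14, 2251: 365 days.
Jul 14, 2251 → Jul 14, 2252: 366 days (Feb 29, 2252 is in that span).
Jul 14, 2252 → Aug 14, 2252: 31 days (July has 31).
Aug 14, 2252 → Sep 14, 2252: 31 days (August has 31).
Sep 14, 2252 → Oct 14, 2252: 30 days (September has 30).
Oct 14, 2252 → Nov 14, 2252: 31 days (October has 31).
Nov 14, 2252 → Dec 14, 2252: 30 days (November has 30).
Dec 14, 2252 → Jan 14, 2253: 31 days (December has 31).
Jan 14, 2253 → Feb 14, 2253: 31 days (January has 31).
Feb 14, 2253 → Mar 14, 2253: 28 days (February has 28).
Mar 14, 2253 → Apr 14, 2253: 31 days (March has 31).
Apr 14, 2253 → May 14, 2253: 30 days (April has 30).
May 14, 2253 → Jun 14, 2253: 31 days (May has 31).
Jun 14, 2253 → Jun 26, 2253: 12 days.
Total: 5096 days.

5096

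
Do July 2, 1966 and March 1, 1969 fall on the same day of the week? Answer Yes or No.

From Jul 2, 1966 to Mar 1, 1969 is 973 days.
973 mod 7 = 0, so they are the same weekday.
(Jul 2, 1966 is a Saturday; Mar 1, 1969 is a Saturday.)

Yes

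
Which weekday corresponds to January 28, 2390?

Doomsday rule: the anchor day for the 2300s is Wednesday. For year 90: 90÷12 = 7 r 6, and 6÷4 = 1, so 7+6+1 = 14.
Wednesday + 14 ≡ Wednesday — that's 2390's doomsday.
In January the doomsday date is Jan 3 (2390 is not a leap year).
Jan 28 is 25 days after Jan 3; 25 mod 7 = 4, so Wednesday + 4 = Sunday.

Sunday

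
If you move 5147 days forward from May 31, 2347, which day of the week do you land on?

Monday

May 31, 2347 is a Saturday.
5147 mod 7 = 2, so 5147 days after a Saturday is Saturday + 2 = Monday.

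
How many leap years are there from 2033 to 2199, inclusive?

Multiples of 4 in [2033,2199]: 41.
Of those, multiples of 100: 1 (not leap unless ÷400).
Multiples of 400: 0.
Leap years = 41 − 1 + 0 = 40.

40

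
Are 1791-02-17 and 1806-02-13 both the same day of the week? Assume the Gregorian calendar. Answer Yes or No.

From Feb 17, 1791 to Feb 13, 1806 is 5474 days.
5474 mod 7 = 0, so they are the same weekday.
(Feb 17, 1791 is a Thursday; Feb 13, 1806 is a Thursday.)

Yes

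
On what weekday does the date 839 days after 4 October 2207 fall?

Oct 4, 2207 is a Sunday.
839 mod 7 = 6, so 839 days after a Sunday is Sunday + 6 = Saturday.

Saturday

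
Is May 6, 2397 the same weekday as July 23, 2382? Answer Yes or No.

No

From Jul 23, 2382 to May 6, 2397 is 5401 days.
5401 mod 7 = 4, so they are different weekdays.
(Jul 23, 2382 is a Friday; May 6, 2397 is a Tuesday.)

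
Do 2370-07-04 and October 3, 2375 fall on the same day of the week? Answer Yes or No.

No

From Jul 4, 2370 to Oct 3, 2375 is 1917 days.
1917 mod 7 = 6, so they are different weekdays.
(Jul 4, 2370 is a Saturday; Oct 3, 2375 is a Friday.)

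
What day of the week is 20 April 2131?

Doomsday rule: the anchor day for the 2100s is Sunday. For year 31: 31÷12 = 2 r 7, and 7÷4 = 1, so 2+7+1 = 10.
Sunday + 10 ≡ Wednesday — that's 2131's doomsday.
In April the doomsday date is Apr 4.
Apr 20 is 16 days after Apr 4; 16 mod 7 = 2, so Wednesday + 2 = Friday.

Friday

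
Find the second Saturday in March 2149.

March 1, 2149 is a Saturday.
The first Saturday is therefore March 1 (same day).
The second Saturday is 1 + 1×7 = March 8.

March 8, 2149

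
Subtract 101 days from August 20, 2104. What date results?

May 11, 2104

−20 → Jul 31, 2104 (end of Jul, 31 days; 81 left).
−31 → Jun 30, 2104 (end of Jun, 30 days; 50 left).
−30 → May 31, 2104 (end of May, 31 days; 20 left).
−20 → May 11, 2104.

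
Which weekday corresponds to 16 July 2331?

Thursday

Doomsday rule: the anchor day for the 2300s is Wednesday. For year 31: 31÷12 = 2 r 7, and 7÷4 = 1, so 2+7+1 = 10.
Wednesday + 10 ≡ Saturday — that's 2331's doomsday.
In July the doomsday date is Jul 11.
Jul 16 is 5 days after Jul 11; 5 mod 7 = 5, so Saturday + 5 = Thursday.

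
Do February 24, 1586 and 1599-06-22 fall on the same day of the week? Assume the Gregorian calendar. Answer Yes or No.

No

From Feb 24, 1586 to Jun 22, 1599 is 4866 days.
4866 mod 7 = 1, so they are different weekdays.
(Feb 24, 1586 is a Monday; Jun 22, 1599 is a Tuesday.)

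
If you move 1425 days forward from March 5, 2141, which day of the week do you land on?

Thursday

Mar 5, 2141 is a Sunday.
1425 mod 7 = 4, so 1425 days after a Sunday is Sunday + 4 = Thursday.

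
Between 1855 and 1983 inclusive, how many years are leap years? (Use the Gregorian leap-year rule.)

Multiples of 4 in [1855,1983]: 32.
Of those, multiples of 100: 1 (not leap unless ÷400).
Multiples of 400: 0.
Leap years = 32 − 1 + 0 = 31.

31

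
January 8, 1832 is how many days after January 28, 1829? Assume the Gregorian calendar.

1075

Jan 28, 1829 → Jan 28, 1830: 365 days.
Jan 28, 1830 → Jan 28, 1831: 365 days.
Jan 28, 1831 → Feb 28, 1831: 31 days (January has 31).
Feb 28, 1831 → Mar 28, 1831: 28 days (February has 28).
Mar 28, 1831 → Apr 28, 1831: 31 days (March has 31).
Apr 28, 1831 → May 28, 1831: 30 days (April has 30).
May 28, 1831 → Jun 28, 1831: 31 days (May has 31).
Jun 28, 1831 → Jul 28, 1831: 30 days (June has 30).
Jul 28, 1831 → Aug 28, 1831: 31 days (July has 31).
Aug 28, 1831 → Sep 28, 1831: 31 days (August has 31).
Sep 28, 1831 → Oct 28, 1831: 30 days (September has 30).
Oct 28, 1831 → Nov 28, 1831: 31 days (October has 31).
Nov 28, 1831 → Dec 28, 1831: 30 days (November has 30).
Dec 28, 1831 → Jan 8, 1832: 11 days.
Total: 1075 days.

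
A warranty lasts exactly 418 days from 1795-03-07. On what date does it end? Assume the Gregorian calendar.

+366 (one year; includes Feb 29, 1796) → Mar 7, 1796 (52 left).
Mar has 31 days: +25 → Apr 1, 1796 (27 left).
+27 → Apr 28, 1796.

April 28, 1796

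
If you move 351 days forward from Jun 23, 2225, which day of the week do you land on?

Friday

First find the weekday of Jun 23, 2225. Doomsday rule: the anchor day for the 2200s is Friday. For year 25: 25÷12 = 2 r 1, and 1÷4 = 0, so 2+1+0 = 3.
Friday + 3 ≡ Monday — that's 2225's doomsday.
In June the doomsday date is Jun 6.
Jun 23 is 17 days after Jun 6; 17 mod 7 = 3, so Monday + 3 = Thursday.
351 mod 7 = 1, so 351 days after a Thursday is Thursday + 1 = Friday.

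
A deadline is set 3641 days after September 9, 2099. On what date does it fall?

August 29, 2109

+365 (one year) → Sep 9, 2100 (3276 left).
+365 (one year) → Sep 9, 2101 (2911 left).
+365 (one year) → Sep 9, 2102 (2546 left).
+365 (one year) → Sep 9, 2103 (2181 left).
+366 (one year; includes Feb 29, 2104) → Sep 9, 2104 (1815 left).
+365 (one year) → Sep 9, 2105 (1450 left).
+365 (one year) → Sep 9, 2106 (1085 left).
+365 (one year) → Sep 9, 2107 (720 left).
+366 (one year; includes Feb 29, 2108) → Sep 9, 2108 (354 left).
Sep has 30 days: +22 → Oct 1, 2108 (332 left).
Oct has 31 days: +31 → Nov 1, 2108 (301 left).
Nov has 30 days: +30 → Dec 1, 2108 (271 left).
Dec has 31 days: +31 → Jan 1, 2109 (240 left).
Jan has 31 days: +31 → Feb 1, 2109 (209 left).
Feb has 28 days: +28 → Mar 1, 2109 (181 left).
Mar has 31 days: +31 → Apr 1, 2109 (150 left).
Apr has 30 days: +30 → May 1, 2109 (120 left).
May has 31 days: +31 → Jun 1, 2109 (89 left).
Jun has 30 days: +30 → Jul 1, 2109 (59 left).
Jul has 31 days: +31 → Aug 1, 2109 (28 left).
+28 → Aug 29, 2109.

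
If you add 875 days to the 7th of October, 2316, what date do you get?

March 1, 2319

+365 (one year) → Oct 7, 2317 (510 left).
+365 (one year) → Oct 7, 2318 (145 left).
Oct has 31 days: +25 → Nov 1, 2318 (120 left).
Nov has 30 days: +30 → Dec 1, 2318 (90 left).
Dec has 31 days: +31 → Jan 1, 2319 (59 left).
Jan has 31 days: +31 → Feb 1, 2319 (28 left).
Feb has 28 days: +28 → Mar 1, 2319 (0 left).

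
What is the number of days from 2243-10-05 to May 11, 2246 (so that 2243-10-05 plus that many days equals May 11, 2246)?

949

Oct 5, 2243 → Oct 5, 2244: 366 days (Feb 29, 2244 is in that span).
Oct 5, 2244 → Oct 5, 2245: 365 days.
Oct 5, 2245 → Nov 5, 2245: 31 days (October has 31).
Nov 5, 2245 → Dec 5, 2245: 30 days (November has 30).
Dec 5, 2245 → Jan 5, 2246: 31 days (December has 31).
Jan 5, 2246 → Feb 5, 2246: 31 days (January has 31).
Feb 5, 2246 → Mar 5, 2246: 28 days (February has 28).
Mar 5, 2246 → Apr 5, 2246: 31 days (March has 31).
Apr 5, 2246 → May 5, 2246: 30 days (April has 30).
May 5, 2246 → May 11, 2246: 6 days.
Total: 949 days.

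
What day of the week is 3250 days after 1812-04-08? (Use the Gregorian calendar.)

Friday

First find the weekday of Apr 8, 1812. Doomsday rule: the anchor day for the 1800s is Friday. For year 12: 12÷12 = 1 r 0, and 0÷4 = 0, so 1+0+0 = 1.
Friday + 1 ≡ Saturday — that's 1812's doomsday.
In April the doomsday date is Apr 4.
Apr 8 is 4 days after Apr 4; 4 mod 7 = 4, so Saturday + 4 = Wednesday.
3250 mod 7 = 2, so 3250 days after a Wednesday is Wednesday + 2 = Friday.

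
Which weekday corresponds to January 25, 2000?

Doomsday rule: the anchor day for the 2000s is Tuesday. For year 00: 0÷12 = 0 r 0, and 0÷4 = 0, so 0+0+0 = 0.
Tuesday + 0 ≡ Tuesday — that's 2000's doomsday.
In January the doomsday date is Jan 4 (2000 is a leap year (divisible by 400)).
Jan 25 is 21 days after Jan 4; 21 mod 7 = 0, so Tuesday + 0 = Tuesday.

Tuesday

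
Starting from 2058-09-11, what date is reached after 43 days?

October 24, 2058

Sep has 30 days: +20 → Oct 1, 2058 (23 left).
+23 → Oct 24, 2058.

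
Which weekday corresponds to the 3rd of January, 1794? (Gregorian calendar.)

Doomsday rule: the anchor day for the 1700s is Sunday. For year 94: 94÷12 = 7 r 10, and 10÷4 = 2, so 7+10+2 = 19.
Sunday + 19 ≡ Friday — that's 1794's doomsday.
In January the doomsday date is Jan 3 (1794 is not a leap year).
Jan 3 is the doomsday itself: Friday.

Friday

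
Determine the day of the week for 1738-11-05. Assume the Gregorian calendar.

Wednesday

Doomsday rule: the anchor day for the 1700s is Sunday. For year 38: 38÷12 = 3 r 2, and 2÷4 = 0, so 3+2+0 = 5.
Sunday + 5 ≡ Friday — that's 1738's doomsday.
In November the doomsday date is Nov 7.
Nov 5 is 2 days before Nov 7; 2 mod 7 = 2, so Friday − 2 = Wednesday.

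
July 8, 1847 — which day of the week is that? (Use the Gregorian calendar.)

Thursday

Doomsday rule: the anchor day for the 1800s is Friday. For year 47: 47÷12 = 3 r 11, and 11÷4 = 2, so 3+11+2 = 16.
Friday + 16 ≡ Sunday — that's 1847's doomsday.
In July the doomsday date is Jul 11.
Jul 8 is 3 days before Jul 11; 3 mod 7 = 3, so Sunday − 3 = Thursday.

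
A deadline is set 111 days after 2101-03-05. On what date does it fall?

June 24, 2101

Mar has 31 days: +27 → Apr 1, 2101 (84 left).
Apr has 30 days: +30 → May 1, 2101 (54 left).
May has 31 days: +31 → Jun 1, 2101 (23 left).
+23 → Jun 24, 2101.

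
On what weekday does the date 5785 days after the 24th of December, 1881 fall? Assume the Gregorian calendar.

Tuesday

First find the weekday of Dec 24, 1881. Doomsday rule: the anchor day for the 1800s is Friday. For year 81: 81÷12 = 6 r 9, and 9÷4 = 2, so 6+9+2 = 17.
Friday + 17 ≡ Monday — that's 1881's doomsday.
In December the doomsday date is Dec 12.
Dec 24 is 12 days after Dec 12; 12 mod 7 = 5, so Monday + 5 = Saturday.
5785 mod 7 = 3, so 5785 days after a Saturday is Saturday + 3 = Tuesday.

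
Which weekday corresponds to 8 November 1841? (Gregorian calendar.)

Doomsday rule: the anchor day for the 1800s is Friday. For year 41: 41÷12 = 3 r 5, and 5÷4 = 1, so 3+5+1 = 9.
Friday + 9 ≡ Sunday — that's 1841's doomsday.
In November the doomsday date is Nov 7.
Nov 8 is 1 day after Nov 7; 1 mod 7 = 1, so Sunday + 1 = Monday.

Monday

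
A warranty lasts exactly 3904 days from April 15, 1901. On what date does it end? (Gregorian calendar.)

+365 (one year) → Apr 15, 1902 (3539 left).
+365 (one year) → Apr 15, 1903 (3174 left).
+366 (one year; includes Feb 29, 1904) → Apr 15, 1904 (2808 left).
+365 (one year) → Apr 15, 1905 (2443 left).
+365 (one year) → Apr 15, 1906 (2078 left).
+365 (one year) → Apr 15, 1907 (1713 left).
+366 (one year; includes Feb 29, 1908) → Apr 15, 1908 (1347 left).
+365 (one year) → Apr 15, 1909 (982 left).
+365 (one year) → Apr 15, 1910 (617 left).
+365 (one year) → Apr 15, 1911 (252 left).
Apr has 30 days: +16 → May 1, 1911 (236 left).
May has 31 days: +31 → Jun 1, 1911 (205 left).
Jun has 30 days: +30 → Jul 1, 1911 (175 left).
Jul has 31 days: +31 → Aug 1, 1911 (144 left).
Aug has 31 days: +31 → Sep 1, 1911 (113 left).
Sep has 30 days: +30 → Oct 1, 1911 (83 left).
Oct has 31 days: +31 → Nov 1, 1911 (52 left).
Nov has 30 days: +30 → Dec 1, 1911 (22 left).
+22 → Dec 23, 1911.

December 23, 1911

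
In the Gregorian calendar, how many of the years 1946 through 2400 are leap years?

Multiples of 4 in [1946,2400]: 114.
Of those, multiples of 100: 5 (not leap unless ÷400).
Multiples of 400: 2.
Leap years = 114 − 5 + 2 = 111.

111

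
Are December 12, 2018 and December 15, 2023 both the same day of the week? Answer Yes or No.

From Dec 12, 2018 to Dec 15, 2023 is 1829 days.
1829 mod 7 = 2, so they are different weekdays.
(Dec 12, 2018 is a Wednesday; Dec 15, 2023 is a Friday.)

No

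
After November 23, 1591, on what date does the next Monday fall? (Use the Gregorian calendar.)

Nov 23, 1591 is a Saturday.
From Saturday to the next Monday is 2 days.
Nov 23, 1591 + 2 = Nov 25, 1591.

November 25, 1591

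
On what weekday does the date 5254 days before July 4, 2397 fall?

First find the weekday of Jul 4, 2397. Doomsday rule: the anchor day for the 2300s is Wednesday. For year 97: 97÷12 = 8 r 1, and 1÷4 = 0, so 8+1+0 = 9.
Wednesday + 9 ≡ Friday — that's 2397's doomsday.
In July the doomsday date is Jul 11.
Jul 4 is 7 days before Jul 11; 7 mod 7 = 0, so Friday − 0 = Friday.
5254 mod 7 = 4, so 5254 days before a Friday is Friday − 4 = Monday.

Monday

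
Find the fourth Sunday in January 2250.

January 27, 2250

January 1, 2250 is a Tuesday.
The first Sunday is therefore January 6 (5 days later).
The fourth Sunday is 6 + 3×7 = January 27.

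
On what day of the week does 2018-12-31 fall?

January 1, 2018 is a Monday.
Jan 1, 2018 → Feb 1, 2018: 31 days (January has 31).
Feb 1, 2018 → Mar 1, 2018: 28 days (February has 28).
Mar 1, 2018 → Apr 1, 2018: 31 days (March has 31).
Apr 1, 2018 → May 1, 2018: 30 days (April has 30).
May 1, 2018 → Jun 1, 2018: 31 days (May has 31).
Jun 1, 2018 → Jul 1, 2018: 30 days (June has 30).
Jul 1, 2018 → Aug 1, 2018: 31 days (July has 31).
Aug 1, 2018 → Sep 1, 2018: 31 days (August has 31).
Sep 1, 2018 → Oct 1, 2018: 30 days (September has 30).
Oct 1, 2018 → Nov 1, 2018: 31 days (October has 31).
Nov 1, 2018 → Dec 1, 2018: 30 days (November has 30).
Dec 1, 2018 → Dec 31, 2018: 30 days.
Total: 364 days.
364 mod 7 = 0, so Monday + 0 = Monday.

Monday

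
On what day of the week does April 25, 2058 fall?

Thursday

Doomsday rule: the anchor day for the 2000s is Tuesday. For year 58: 58÷12 = 4 r 10, and 10÷4 = 2, so 4+10+2 = 16.
Tuesday + 16 ≡ Thursday — that's 2058's doomsday.
In April the doomsday date is Apr 4.
Apr 25 is 21 days after Apr 4; 21 mod 7 = 0, so Thursday + 0 = Thursday.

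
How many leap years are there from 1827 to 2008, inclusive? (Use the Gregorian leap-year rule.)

45

Multiples of 4 in [1827,2008]: 46.
Of those, multiples of 100: 2 (not leap unless ÷400).
Multiples of 400: 1.
Leap years = 46 − 2 + 1 = 45.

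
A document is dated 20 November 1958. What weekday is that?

Thursday

January 1, 1958 is a Wednesday.
Jan 1, 1958 → Feb 1, 1958: 31 days (January has 31).
Feb 1, 1958 → Mar 1, 1958: 28 days (February has 28).
Mar 1, 1958 → Apr 1, 1958: 31 days (March has 31).
Apr 1, 1958 → May 1, 1958: 30 days (April has 30).
May 1, 1958 → Jun 1, 1958: 31 days (May has 31).
Jun 1, 1958 → Jul 1, 1958: 30 days (June has 30).
Jul 1, 1958 → Aug 1, 1958: 31 days (July has 31).
Aug 1, 1958 → Sep 1, 1958: 31 days (August has 31).
Sep 1, 1958 → Oct 1, 1958: 30 days (September has 30).
Oct 1, 1958 → Nov 1, 1958: 31 days (October has 31).
Nov 1, 1958 → Nov 20, 1958: 19 days.
Total: 323 days.
323 mod 7 = 1, so Wednesday + 1 = Thursday.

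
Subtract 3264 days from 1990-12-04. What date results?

December 27, 1981

−365 (one year) → Dec 4, 1989 (2899 left).
−365 (one year) → Dec 4, 1988 (2534 left).
−366 (one year; includes Feb 29, 1988) → Dec 4, 1987 (2168 left).
−365 (one year) → Dec 4, 1986 (1803 left).
−365 (one year) → Dec 4, 1985 (1438 left).
−365 (one year) → Dec 4, 1984 (1073 left).
−366 (one year; includes Feb 29, 1984) → Dec 4, 1983 (707 left).
−365 (one year) → Dec 4, 1982 (342 left).
−4 → Nov 30, 1982 (end of Nov, 30 days; 338 left).
−30 → Oct 31, 1982 (end of Oct, 31 days; 308 left).
−31 → Sep 30, 1982 (end of Sep, 30 days; 277 left).
−30 → Aug 31, 1982 (end of Aug, 31 days; 247 left).
−31 → Jul 31, 1982 (end of Jul, 31 days; 216 left).
−31 → Jun 30, 1982 (end of Jun, 30 days; 185 left).
−30 → May 31, 1982 (end of May, 31 days; 155 left).
−31 → Apr 30, 1982 (end of Apr, 30 days; 124 left).
−30 → Mar 31, 1982 (end of Mar, 31 days; 94 left).
−31 → Feb 28, 1982 (end of Feb, 28 days; 63 left).
−28 → Jan 31, 1982 (end of Jan, 31 days; 35 left).
−31 → Dec 31, 1981 (end of Dec, 31 days; 4 left).
−4 → Dec 27, 1981.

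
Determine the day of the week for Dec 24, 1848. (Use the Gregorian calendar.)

Doomsday rule: the anchor day for the 1800s is Friday. For year 48: 48÷12 = 4 r 0, and 0÷4 = 0, so 4+0+0 = 4.
Friday + 4 ≡ Tuesday — that's 1848's doomsday.
In December the doomsday date is Dec 12.
Dec 24 is 12 days after Dec 12; 12 mod 7 = 5, so Tuesday + 5 = Sunday.

Sunday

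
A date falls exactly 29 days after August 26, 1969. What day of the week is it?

Wednesday

First find the weekday of Aug 26, 1969. Doomsday rule: the anchor day for the 1900s is Wednesday. For year 69: 69÷12 = 5 r 9, and 9÷4 = 2, so 5+9+2 = 16.
Wednesday + 16 ≡ Friday — that's 1969's doomsday.
In August the doomsday date is Aug 8.
Aug 26 is 18 days after Aug 8; 18 mod 7 = 4, so Friday + 4 = Tuesday.
29 mod 7 = 1, so 29 days after a Tuesday is Tuesday + 1 = Wednesday.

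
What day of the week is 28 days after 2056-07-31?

Monday

Jul 31, 2056 is a Monday.
28 mod 7 = 0, so 28 days after a Monday is Monday + 0 = Monday.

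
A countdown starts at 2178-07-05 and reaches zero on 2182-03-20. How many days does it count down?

1354

Jul 5, 2178 → Jul 5, 2179: 365 days.
Jul 5, 2179 → Jul 5, 2180: 366 days (Feb 29, 2180 is in that span).
Jul 5, 2180 → Jul 5, 2181: 365 days.
Jul 5, 2181 → Aug 5, 2181: 31 days (July has 31).
Aug 5, 2181 → Sep 5, 2181: 31 days (August has 31).
Sep 5, 2181 → Oct 5, 2181: 30 days (September has 30).
Oct 5, 2181 → Nov 5, 2181: 31 days (October has 31).
Nov 5, 2181 → Dec 5, 2181: 30 days (November has 30).
Dec 5, 2181 → Jan 5, 2182: 31 days (December has 31).
Jan 5, 2182 → Feb 5, 2182: 31 days (January has 31).
Feb 5, 2182 → Mar 5, 2182: 28 days (February has 28).
Mar 5, 2182 → Mar 20, 2182: 15 days.
Total: 1354 days.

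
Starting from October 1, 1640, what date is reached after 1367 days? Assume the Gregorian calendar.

+365 (one year) → Oct 1, 1641 (1002 left).
+365 (one year) → Oct 1, 1642 (637 left).
+365 (one year) → Oct 1, 1643 (272 left).
Oct has 31 days: +31 → Nov 1, 1643 (241 left).
Nov has 30 days: +30 → Dec 1, 1643 (211 left).
Dec has 31 days: +31 → Jan 1, 1644 (180 left).
Jan has 31 days: +31 → Feb 1, 1644 (149 left).
Feb has 29 days: +29 → Mar 1, 1644 (120 left).
Mar has 31 days: +31 → Apr 1, 1644 (89 left).
Apr has 30 days: +30 → May 1, 1644 (59 left).
May has 31 days: +31 → Jun 1, 1644 (28 left).
+28 → Jun 29, 1644.

June 29, 1644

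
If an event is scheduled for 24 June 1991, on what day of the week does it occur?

Doomsday rule: the anchor day for the 1900s is Wednesday. For year 91: 91÷12 = 7 r 7, and 7÷4 = 1, so 7+7+1 = 15.
Wednesday + 15 ≡ Thursday — that's 1991's doomsday.
In June the doomsday date is Jun 6.
Jun 24 is 18 days after Jun 6; 18 mod 7 = 4, so Thursday + 4 = Monday.

Monday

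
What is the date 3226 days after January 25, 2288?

November 24, 2296

+366 (one year; includes Feb 29, 2288) → Jan 25, 2289 (2860 left).
+365 (one year) → Jan 25, 2290 (2495 left).
+365 (one year) → Jan 25, 2291 (2130 left).
+365 (one year) → Jan 25, 2292 (1765 left).
+366 (one year; includes Feb 29, 2292) → Jan 25, 2293 (1399 left).
+365 (one year) → Jan 25, 2294 (1034 left).
+365 (one year) → Jan 25, 2295 (669 left).
+365 (one year) → Jan 25, 2296 (304 left).
Jan has 31 days: +7 → Feb 1, 2296 (297 left).
Feb has 29 days: +29 → Mar 1, 2296 (268 left).
Mar has 31 days: +31 → Apr 1, 2296 (237 left).
Apr has 30 days: +30 → May 1, 2296 (207 left).
May has 31 days: +31 → Jun 1, 2296 (176 left).
Jun has 30 days: +30 → Jul 1, 2296 (146 left).
Jul has 31 days: +31 → Aug 1, 2296 (115 left).
Aug has 31 days: +31 → Sep 1, 2296 (84 left).
Sep has 30 days: +30 → Oct 1, 2296 (54 left).
Oct has 31 days: +31 → Nov 1, 2296 (23 left).
+23 → Nov 24, 2296.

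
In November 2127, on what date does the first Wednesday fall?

November 5, 2127

November 1, 2127 is a Saturday.
The first Wednesday is therefore November 5 (4 days later).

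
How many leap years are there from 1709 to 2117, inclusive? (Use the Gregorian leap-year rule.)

Multiples of 4 in [1709,2117]: 102.
Of those, multiples of 100: 4 (not leap unless ÷400).
Multiples of 400: 1.
Leap years = 102 − 4 + 1 = 99.

99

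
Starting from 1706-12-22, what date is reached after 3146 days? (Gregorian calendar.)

+365 (one year) → Dec 22, 1707 (2781 left).
+366 (one year; includes Feb 29, 1708) → Dec 22, 1708 (2415 left).
+365 (one year) → Dec 22, 1709 (2050 left).
+365 (one year) → Dec 22, 1710 (1685 left).
+365 (one year) → Dec 22, 1711 (1320 left).
+366 (one year; includes Feb 29, 1712) → Dec 22, 1712 (954 left).
+365 (one year) → Dec 22, 1713 (589 left).
+365 (one year) → Dec 22, 1714 (224 left).
Dec has 31 days: +10 → Jan 1, 1715 (214 left).
Jan has 31 days: +31 → Feb 1, 1715 (183 left).
Feb has 28 days: +28 → Mar 1, 1715 (155 left).
Mar has 31 days: +31 → Apr 1, 1715 (124 left).
Apr has 30 days: +30 → May 1, 1715 (94 left).
May has 31 days: +31 → Jun 1, 1715 (63 left).
Jun has 30 days: +30 → Jul 1, 1715 (33 left).
Jul has 31 days: +31 → Aug 1, 1715 (2 left).
+2 → Aug 3, 1715.

August 3, 1715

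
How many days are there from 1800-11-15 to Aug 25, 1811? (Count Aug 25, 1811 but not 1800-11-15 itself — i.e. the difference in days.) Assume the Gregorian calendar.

Nov 15, 1800 → Nov 15, 1801: 365 days.
Nov 15, 1801 → Nov 15, 1802: 365 days.
Nov 15, 1802 → Nov 15, 1803: 365 days.
Nov 15, 1803 → Nov 15, 1804: 366 days (Feb 29, 1804 is in that span).
Nov 15, 1804 → Nov 15, 1805: 365 days.
Nov 15, 1805 → Nov 15, 1806: 365 days.
Nov 15, 1806 → Nov 15, 1807: 365 days.
Nov 15, 1807 → Nov 15, 1808: 366 days (Feb 29, 1808 is in that span).
Nov 15, 1808 → Nov 15, 1809: 365 days.
Nov 15, 1809 → Nov 15, 1810: 365 days.
Nov 15, 1810 → Dec 15, 1810: 30 days (November has 30).
Dec 15, 1810 → Jan 15, 1811: 31 days (December has 31).
Jan 15, 1811 → Feb 15, 1811: 31 days (January has 31).
Feb 15, 1811 → Mar 15, 1811: 28 days (February has 28).
Mar 15, 1811 → Apr 15, 1811: 31 days (March has 31).
Apr 15, 1811 → May 15, 1811: 30 days (April has 30).
May 15, 1811 → Jun 15, 1811: 31 days (May has 31).
Jun 15, 1811 → Jul 15, 1811: 30 days (June has 30).
Jul 15, 1811 → Aug 15, 1811: 31 days (July has 31).
Aug 15, 1811 → Aug 25, 1811: 10 days.
Total: 3935 days.

3935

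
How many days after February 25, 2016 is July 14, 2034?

Feb 25, 2016 → Feb 25, 2017: 366 days (Feb 29, 2016 is in that span).
Feb 25, 2017 → Feb 25, 2018: 365 days.
Feb 25, 2018 → Feb 25, 2019: 365 days.
Feb 25, 2019 → Feb 25, 2020: 365 days.
Feb 25, 2020 → Feb 25, 2021: 366 days (Feb 29, 2020 is in that span).
Feb 25, 2021 → Feb 25, 2022: 365 days.
Feb 25, 2022 → Feb 25, 2023: 365 days.
Feb 25, 2023 → Feb 25, 2024: 365 days.
Feb 25, 2024 → Feb 25, 2025: 366 days (Feb 29, 2024 is in that span).
Feb 25, 2025 → Feb 25, 2026: 365 days.
Feb 25, 2026 → Feb 25, 2027: 365 days.
Feb 25, 2027 → Feb 25, 2028: 365 days.
Feb 25, 2028 → Feb 25, 2029: 366 days (Feb 29, 2028 is in that span).
Feb 25, 2029 → Feb 25, 2030: 365 days.
Feb 25, 2030 → Feb 25, 2031: 365 days.
Feb 25, 2031 → Feb 25, 2032: 365 days.
Feb 25, 2032 → Feb 25, 2033: 366 days (Feb 29, 2032 is in that span).
Feb 25, 2033 → Feb 25, 2034: 365 days.
Feb 25, 2034 → Mar 25, 2034: 28 days (February has 28).
Mar 25, 2034 → Apr 25, 2034: 31 days (March has 31).
Apr 25, 2034 → May 25, 2034: 30 days (April has 30).
May 25, 2034 → Jun 25, 2034: 31 days (May has 31).
Jun 25, 2034 → Jul 14, 2034: 19 days.
Total: 6714 days.

6714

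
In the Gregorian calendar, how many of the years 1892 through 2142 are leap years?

61

Multiples of 4 in [1892,2142]: 63.
Of those, multiples of 100: 3 (not leap unless ÷400).
Multiples of 400: 1.
Leap years = 63 − 3 + 1 = 61.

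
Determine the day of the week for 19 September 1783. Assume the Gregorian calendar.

Doomsday rule: the anchor day for the 1700s is Sunday. For year 83: 83÷12 = 6 r 11, and 11÷4 = 2, so 6+11+2 = 19.
Sunday + 19 ≡ Friday — that's 1783's doomsday.
In September the doomsday date is Sep 5.
Sep 19 is 14 days after Sep 5; 14 mod 7 = 0, so Friday + 0 = Friday.

Friday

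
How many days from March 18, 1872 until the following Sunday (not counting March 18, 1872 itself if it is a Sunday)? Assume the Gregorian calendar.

Mar 18, 1872 is a Monday.
From Monday to the next Sunday is 6 days.

6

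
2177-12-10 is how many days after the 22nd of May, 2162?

5681

May 22, 2162 → May 22, 2163: 365 days.
May 22, 2163 → May 22, 2164: 366 days (Feb 29, 2164 is in that span).
May 22, 2164 → May 22, 2165: 365 days.
May 22, 2165 → May 22, 2166: 365 days.
May 22, 2166 → May 22, 2167: 365 days.
May 22, 2167 → May 22, 2168: 366 days (Feb 29, 2168 is in that span).
May 22, 2168 → May 22, 2169: 365 days.
May 22, 2169 → May 22, 2170: 365 days.
May 22, 2170 → May 22, 2171: 365 days.
May 22, 2171 → May 22, 2172: 366 days (Feb 29, 2172 is in that span).
May 22, 2172 → May 22, 2173: 365 days.
May 22, 2173 → May 22, 2174: 365 days.
May 22, 2174 → May 22, 2175: 365 days.
May 22, 2175 → May 22, 2176: 366 days (Feb 29, 2176 is in that span).
May 22, 2176 → May 22, 2177: 365 days.
May 22, 2177 → Jun 22, 2177: 31 days (May has 31).
Jun 22, 2177 → Jul 22, 2177: 30 days (June has 30).
Jul 22, 2177 → Aug 22, 2177: 31 days (July has 31).
Aug 22, 2177 → Sep 22, 2177: 31 days (August has 31).
Sep 22, 2177 → Oct 22, 2177: 30 days (September has 30).
Oct 22, 2177 → Nov 22, 2177: 31 days (October has 31).
Nov 22, 2177 → Dec 10, 2177: 18 days.
Total: 5681 days.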